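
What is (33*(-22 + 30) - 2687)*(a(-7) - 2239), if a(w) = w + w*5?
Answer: 5526863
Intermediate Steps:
a(w) = 6*w (a(w) = w + 5*w = 6*w)
(33*(-22 + 30) - 2687)*(a(-7) - 2239) = (33*(-22 + 30) - 2687)*(6*(-7) - 2239) = (33*8 - 2687)*(-42 - 2239) = (264 - 2687)*(-2281) = -2423*(-2281) = 5526863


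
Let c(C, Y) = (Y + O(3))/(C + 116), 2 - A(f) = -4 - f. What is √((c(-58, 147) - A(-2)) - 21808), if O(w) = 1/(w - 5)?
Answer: I*√73367071/58 ≈ 147.68*I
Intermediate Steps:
A(f) = 6 + f (A(f) = 2 - (-4 - f) = 2 + (4 + f) = 6 + f)
O(w) = 1/(-5 + w)
c(C, Y) = (-½ + Y)/(116 + C) (c(C, Y) = (Y + 1/(-5 + 3))/(C + 116) = (Y + 1/(-2))/(116 + C) = (Y - ½)/(116 + C) = (-½ + Y)/(116 + C))
√((c(-58, 147) - A(-2)) - 21808) = √(((-½ + 147)/(116 - 58) - (6 - 2)) - 21808) = √(((293/2)/58 - 1*4) - 21808) = √(((1/58)*(293/2) - 4) - 21808) = √((293/116 - 4) - 21808) = √(-171/116 - 21808) = √(-2529899/116) = I*√73367071/58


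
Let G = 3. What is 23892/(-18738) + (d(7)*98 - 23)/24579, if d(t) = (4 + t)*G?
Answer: -9760625/8528913 ≈ -1.1444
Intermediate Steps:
d(t) = 12 + 3*t (d(t) = (4 + t)*3 = 12 + 3*t)
23892/(-18738) + (d(7)*98 - 23)/24579 = 23892/(-18738) + ((12 + 3*7)*98 - 23)/24579 = 23892*(-1/18738) + ((12 + 21)*98 - 23)*(1/24579) = -3982/3123 + (33*98 - 23)*(1/24579) = -3982/3123 + (3234 - 23)*(1/24579) = -3982/3123 + 3211*(1/24579) = -3982/3123 + 3211/24579 = -9760625/8528913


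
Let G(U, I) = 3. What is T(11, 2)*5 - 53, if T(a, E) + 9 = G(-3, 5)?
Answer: -83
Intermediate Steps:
T(a, E) = -6 (T(a, E) = -9 + 3 = -6)
T(11, 2)*5 - 53 = -6*5 - 53 = -30 - 53 = -83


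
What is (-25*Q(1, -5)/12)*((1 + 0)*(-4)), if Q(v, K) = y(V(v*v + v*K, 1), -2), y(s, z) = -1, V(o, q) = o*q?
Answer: -25/3 ≈ -8.3333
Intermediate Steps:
Q(v, K) = -1
(-25*Q(1, -5)/12)*((1 + 0)*(-4)) = (-(-25)/12)*((1 + 0)*(-4)) = (-(-25)/12)*(1*(-4)) = -25*(-1/12)*(-4) = (25/12)*(-4) = -25/3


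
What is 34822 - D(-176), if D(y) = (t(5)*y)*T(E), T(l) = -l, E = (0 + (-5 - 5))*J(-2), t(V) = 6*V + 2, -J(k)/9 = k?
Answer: 1048582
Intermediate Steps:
J(k) = -9*k
t(V) = 2 + 6*V
E = -180 (E = (0 + (-5 - 5))*(-9*(-2)) = (0 - 10)*18 = -10*18 = -180)
D(y) = 5760*y (D(y) = ((2 + 6*5)*y)*(-1*(-180)) = ((2 + 30)*y)*180 = (32*y)*180 = 5760*y)
34822 - D(-176) = 34822 - 5760*(-176) = 34822 - 1*(-1013760) = 34822 + 1013760 = 1048582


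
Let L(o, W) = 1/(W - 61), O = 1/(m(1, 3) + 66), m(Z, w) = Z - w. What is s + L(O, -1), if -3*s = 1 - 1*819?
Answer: 50713/186 ≈ 272.65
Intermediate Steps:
O = 1/64 (O = 1/((1 - 1*3) + 66) = 1/((1 - 3) + 66) = 1/(-2 + 66) = 1/64 ≈ 0.015625)
L(o, W) = 1/(-61 + W)
s = 818/3 (s = -(1 - 1*819)/3 = -(1 - 819)/3 = -⅓*(-818) = 818/3 ≈ 272.67)
s + L(O, -1) = 818/3 + 1/(-61 - 1) = 818/3 + 1/(-62) = 818/3 - 1/62 = 50713/186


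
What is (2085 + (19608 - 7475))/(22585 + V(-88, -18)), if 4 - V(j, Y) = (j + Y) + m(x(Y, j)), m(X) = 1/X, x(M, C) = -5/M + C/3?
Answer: 7436014/11869503 ≈ 0.62648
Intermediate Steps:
x(M, C) = -5/M + C/3 (x(M, C) = -5/M + C*(⅓) = -5/M + C/3)
V(j, Y) = 4 - Y - j - 1/(-5/Y + j/3) (V(j, Y) = 4 - ((j + Y) + 1/(-5/Y + j/3)) = 4 - ((Y + j) + 1/(-5/Y + j/3)) = 4 - (Y + j + 1/(-5/Y + j/3)) = 4 + (-Y - j - 1/(-5/Y + j/3)) = 4 - Y - j - 1/(-5/Y + j/3))
(2085 + (19608 - 7475))/(22585 + V(-88, -18)) = (2085 + (19608 - 7475))/(22585 + (-3*(-18) + (-15 - 18*(-88))*(4 - 1*(-18) - 1*(-88)))/(-15 - 18*(-88))) = (2085 + 12133)/(22585 + (54 + (-15 + 1584)*(4 + 18 + 88))/(-15 + 1584)) = 14218/(22585 + (54 + 1569*110)/1569) = 14218/(22585 + (54 + 172590)/1569) = 14218/(22585 + (1/1569)*172644) = 14218/(22585 + 57548/523) = 14218/(11869503/523) = 14218*(523/11869503) = 7436014/11869503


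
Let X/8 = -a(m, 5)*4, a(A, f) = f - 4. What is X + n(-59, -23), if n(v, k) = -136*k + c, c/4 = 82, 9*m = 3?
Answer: 3424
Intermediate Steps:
m = ⅓ (m = (⅑)*3 = ⅓ ≈ 0.33333)
a(A, f) = -4 + f
c = 328 (c = 4*82 = 328)
n(v, k) = 328 - 136*k (n(v, k) = -136*k + 328 = 328 - 136*k)
X = -32 (X = 8*(-(-4 + 5)*4) = 8*(-1*1*4) = 8*(-1*4) = 8*(-4) = -32)
X + n(-59, -23) = -32 + (328 - 136*(-23)) = -32 + (328 + 3128) = -32 + 3456 = 3424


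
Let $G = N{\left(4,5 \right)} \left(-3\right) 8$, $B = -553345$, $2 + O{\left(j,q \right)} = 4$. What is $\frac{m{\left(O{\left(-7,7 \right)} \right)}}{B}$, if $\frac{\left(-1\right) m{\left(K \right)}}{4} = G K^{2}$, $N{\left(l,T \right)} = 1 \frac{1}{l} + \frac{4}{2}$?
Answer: $- \frac{864}{553345} \approx -0.0015614$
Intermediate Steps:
$N{\left(l,T \right)} = 2 + \frac{1}{l}$ ($N{\left(l,T \right)} = \frac{1}{l} + 4 \cdot \frac{1}{2} = \frac{1}{l} + 2 = 2 + \frac{1}{l}$)
$O{\left(j,q \right)} = 2$ ($O{\left(j,q \right)} = -2 + 4 = 2$)
$G = -54$ ($G = \left(2 + \frac{1}{4}\right) \left(-3\right) 8 = \frac{9}{4} \left(-3\right) 8 = \left(- \frac{27}{4}\right) 8 = -54$)
$m{\left(K \right)} = 216 K^{2}$ ($m{\left(K \right)} = - 4 \left(- 54 K^{2}\right) = 216 K^{2}$)
$\frac{m{\left(O{\left(-7,7 \right)} \right)}}{B} = \frac{216 \cdot 2^{2}}{-553345} = 216 \cdot 4 \left(- \frac{1}{553345}\right) = 864 \left(- \frac{1}{553345}\right) = - \frac{864}{553345}$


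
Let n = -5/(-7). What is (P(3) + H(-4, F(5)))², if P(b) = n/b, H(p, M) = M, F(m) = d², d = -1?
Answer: 676/441 ≈ 1.5329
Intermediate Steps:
F(m) = 1 (F(m) = (-1)² = 1)
n = 5/7 (n = -5*(-⅐) = 5/7 ≈ 0.71429)
P(b) = 5/(7*b)
(P(3) + H(-4, F(5)))² = ((5/7)/3 + 1)² = ((5/7)*(⅓) + 1)² = (5/21 + 1)² = (26/21)² = 676/441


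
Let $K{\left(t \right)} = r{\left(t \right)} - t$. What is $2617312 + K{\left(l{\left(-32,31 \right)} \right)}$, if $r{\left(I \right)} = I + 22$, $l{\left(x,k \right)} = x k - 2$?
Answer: $2617334$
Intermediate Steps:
$l{\left(x,k \right)} = -2 + k x$ ($l{\left(x,k \right)} = k x - 2 = -2 + k x$)
$r{\left(I \right)} = 22 + I$
$K{\left(t \right)} = 22$ ($K{\left(t \right)} = \left(22 + t\right) - t = 22$)
$2617312 + K{\left(l{\left(-32,31 \right)} \right)} = 2617312 + 22 = 2617334$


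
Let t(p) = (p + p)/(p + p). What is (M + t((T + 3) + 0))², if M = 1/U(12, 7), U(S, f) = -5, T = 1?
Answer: 16/25 ≈ 0.64000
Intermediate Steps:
M = -⅕ (M = 1/(-5) = -⅕ ≈ -0.20000)
t(p) = 1 (t(p) = (2*p)/((2*p)) = (2*p)*(1/(2*p)) = 1)
(M + t((T + 3) + 0))² = (-⅕ + 1)² = (⅘)² = 16/25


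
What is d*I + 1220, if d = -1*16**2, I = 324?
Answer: -81724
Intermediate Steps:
d = -256 (d = -1*256 = -256)
d*I + 1220 = -256*324 + 1220 = -82944 + 1220 = -81724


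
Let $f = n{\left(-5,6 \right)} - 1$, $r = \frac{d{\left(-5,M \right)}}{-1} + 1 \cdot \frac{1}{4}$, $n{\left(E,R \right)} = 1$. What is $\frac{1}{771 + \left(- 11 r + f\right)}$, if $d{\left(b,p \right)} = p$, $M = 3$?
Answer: $\frac{4}{3205} \approx 0.0012481$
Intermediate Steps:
$r = - \frac{11}{4}$ ($r = \frac{3}{-1} + 1 \cdot \frac{1}{4} = 3 \left(-1\right) + 1 \cdot \frac{1}{4} = -3 + \frac{1}{4} = - \frac{11}{4} \approx -2.75$)
$f = 0$ ($f = 1 - 1 = 0$)
$\frac{1}{771 + \left(- 11 r + f\right)} = \frac{1}{771 + \left(\left(-11\right) \left(- \frac{11}{4}\right) + 0\right)} = \frac{1}{771 + \left(\frac{121}{4} + 0\right)} = \frac{1}{771 + \frac{121}{4}} = \frac{1}{\frac{3205}{4}} = \frac{4}{3205}$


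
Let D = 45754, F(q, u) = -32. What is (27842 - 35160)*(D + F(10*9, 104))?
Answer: -334593596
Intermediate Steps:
(27842 - 35160)*(D + F(10*9, 104)) = (27842 - 35160)*(45754 - 32) = -7318*45722 = -334593596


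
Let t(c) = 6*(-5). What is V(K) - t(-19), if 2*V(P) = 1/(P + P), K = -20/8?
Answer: 299/10 ≈ 29.900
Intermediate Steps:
K = -5/2 (K = -20*1/8 = -5/2 ≈ -2.5000)
V(P) = 1/(4*P) (V(P) = 1/(2*(P + P)) = 1/(2*((2*P))) = (1/(2*P))/2 = 1/(4*P))
t(c) = -30
V(K) - t(-19) = 1/(4*(-5/2)) - 1*(-30) = (1/4)*(-2/5) + 30 = -1/10 + 30 = 299/10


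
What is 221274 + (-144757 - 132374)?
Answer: -55857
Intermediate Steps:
221274 + (-144757 - 132374) = 221274 - 277131 = -55857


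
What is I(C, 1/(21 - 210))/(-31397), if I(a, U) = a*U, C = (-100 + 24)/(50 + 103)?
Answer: -76/907907049 ≈ -8.3709e-8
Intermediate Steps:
C = -76/153 ≈ -0.49673
I(a, U) = U*a
I(C, 1/(21 - 210))/(-31397) = (-76/153/(21 - 210))/(-31397) = (-76/153/(-189))*(-1/31397) = -1/189*(-76/153)*(-1/31397) = (76/28917)*(-1/31397) = -76/907907049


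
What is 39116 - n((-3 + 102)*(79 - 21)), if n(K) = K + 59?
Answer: 33315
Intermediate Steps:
n(K) = 59 + K
39116 - n((-3 + 102)*(79 - 21)) = 39116 - (59 + (-3 + 102)*(79 - 21)) = 39116 - (59 + 99*58) = 39116 - (59 + 5742) = 39116 - 1*5801 = 39116 - 5801 = 33315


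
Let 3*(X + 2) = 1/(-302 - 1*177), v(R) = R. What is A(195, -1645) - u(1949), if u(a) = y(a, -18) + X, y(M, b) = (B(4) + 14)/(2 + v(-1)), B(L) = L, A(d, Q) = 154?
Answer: 198307/1437 ≈ 138.00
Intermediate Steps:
X = -2875/1437 (X = -2 + 1/(3*(-302 - 1*177)) = -2 + 1/(3*(-302 - 177)) = -2 + (⅓)/(-479) = -2 + (⅓)*(-1/479) = -2 - 1/1437 = -2875/1437 ≈ -2.0007)
y(M, b) = 18 (y(M, b) = (4 + 14)/(2 - 1) = 18/1 = 18*1 = 18)
u(a) = 22991/1437 (u(a) = 18 - 2875/1437 = 22991/1437)
A(195, -1645) - u(1949) = 154 - 1*22991/1437 = 154 - 22991/1437 = 198307/1437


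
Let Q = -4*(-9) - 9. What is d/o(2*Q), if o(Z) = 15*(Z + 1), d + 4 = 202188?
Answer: 202184/825 ≈ 245.07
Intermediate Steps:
d = 202184 (d = -4 + 202188 = 202184)
Q = 27 (Q = 36 - 9 = 27)
o(Z) = 15 + 15*Z (o(Z) = 15*(1 + Z) = 15 + 15*Z)
d/o(2*Q) = 202184/(15 + 15*(2*27)) = 202184/(15 + 15*54) = 202184/(15 + 810) = 202184/825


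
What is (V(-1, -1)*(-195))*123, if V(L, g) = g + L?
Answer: 47970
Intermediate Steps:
V(L, g) = L + g
(V(-1, -1)*(-195))*123 = ((-1 - 1)*(-195))*123 = -2*(-195)*123 = 390*123 = 47970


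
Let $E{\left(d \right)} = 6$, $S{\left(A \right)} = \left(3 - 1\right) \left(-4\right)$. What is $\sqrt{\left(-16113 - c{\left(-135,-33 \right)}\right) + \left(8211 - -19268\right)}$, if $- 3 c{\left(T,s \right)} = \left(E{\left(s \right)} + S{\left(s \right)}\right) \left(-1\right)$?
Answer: $\frac{10 \sqrt{1023}}{3} \approx 106.61$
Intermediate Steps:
$S{\left(A \right)} = -8$ ($S{\left(A \right)} = 2 \left(-4\right) = -8$)
$c{\left(T,s \right)} = - \frac{2}{3}$ ($c{\left(T,s \right)} = - \frac{\left(6 - 8\right) \left(-1\right)}{3} = - \frac{\left(-2\right) \left(-1\right)}{3} = \left(- \frac{1}{3}\right) 2 = - \frac{2}{3}$)
$\sqrt{\left(-16113 - c{\left(-135,-33 \right)}\right) + \left(8211 - -19268\right)} = \sqrt{\left(-16113 - - \frac{2}{3}\right) + \left(8211 - -19268\right)} = \sqrt{\left(-16113 + \frac{2}{3}\right) + \left(8211 + 19268\right)} = \sqrt{- \frac{48337}{3} + 27479} = \sqrt{\frac{34100}{3}} = \frac{10 \sqrt{1023}}{3}$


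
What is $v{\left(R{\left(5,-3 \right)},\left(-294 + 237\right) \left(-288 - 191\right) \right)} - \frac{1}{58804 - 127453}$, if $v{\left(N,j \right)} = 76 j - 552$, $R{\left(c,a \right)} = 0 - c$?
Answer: $\frac{142410702925}{68649} \approx 2.0745 \cdot 10^{6}$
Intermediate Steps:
$R{\left(c,a \right)} = - c$
$v{\left(N,j \right)} = -552 + 76 j$
$v{\left(R{\left(5,-3 \right)},\left(-294 + 237\right) \left(-288 - 191\right) \right)} - \frac{1}{58804 - 127453} = \left(-552 + 76 \left(-294 + 237\right) \left(-288 - 191\right)\right) - \frac{1}{58804 - 127453} = \left(-552 + 76 \left(\left(-57\right) \left(-479\right)\right)\right) - \frac{1}{-68649} = \left(-552 + 76 \cdot 27303\right) - - \frac{1}{68649} = \left(-552 + 2075028\right) + \frac{1}{68649} = 2074476 + \frac{1}{68649} = \frac{142410702925}{68649}$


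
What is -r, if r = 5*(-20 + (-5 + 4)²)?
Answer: 95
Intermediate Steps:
r = -95 (r = 5*(-20 + (-1)²) = 5*(-20 + 1) = 5*(-19) = -95)
-r = -1*(-95) = 95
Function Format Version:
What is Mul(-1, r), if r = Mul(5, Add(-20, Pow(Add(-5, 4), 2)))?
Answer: 95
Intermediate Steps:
r = -95 (r = Mul(5, Add(-20, Pow(-1, 2))) = Mul(5, Add(-20, 1)) = Mul(5, -19) = -95)
Mul(-1, r) = Mul(-1, -95) = 95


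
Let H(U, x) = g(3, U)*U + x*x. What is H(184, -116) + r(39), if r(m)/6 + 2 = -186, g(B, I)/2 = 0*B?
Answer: 12328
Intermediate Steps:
g(B, I) = 0 (g(B, I) = 2*(0*B) = 2*0 = 0)
r(m) = -1128 (r(m) = -12 + 6*(-186) = -12 - 1116 = -1128)
H(U, x) = x² (H(U, x) = 0*U + x*x = 0 + x² = x²)
H(184, -116) + r(39) = (-116)² - 1128 = 13456 - 1128 = 12328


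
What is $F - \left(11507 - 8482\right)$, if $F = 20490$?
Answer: $17465$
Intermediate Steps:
$F - \left(11507 - 8482\right) = 20490 - \left(11507 - 8482\right) = 20490 - 3025 = 17465$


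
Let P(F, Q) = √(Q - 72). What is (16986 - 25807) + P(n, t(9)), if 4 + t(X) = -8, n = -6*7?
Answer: -8821 + 2*I*√21 ≈ -8821.0 + 9.1651*I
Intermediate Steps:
n = -42
t(X) = -12 (t(X) = -4 - 8 = -12)
P(F, Q) = √(-72 + Q)
(16986 - 25807) + P(n, t(9)) = (16986 - 25807) + √(-72 - 12) = -8821 + √(-84) = -8821 + 2*I*√21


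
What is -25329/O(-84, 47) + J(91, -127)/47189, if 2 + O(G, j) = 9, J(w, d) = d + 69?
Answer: -1195250587/330323 ≈ -3618.4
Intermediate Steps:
J(w, d) = 69 + d
O(G, j) = 7 (O(G, j) = -2 + 9 = 7)
-25329/O(-84, 47) + J(91, -127)/47189 = -25329/7 + (69 - 127)/47189 = -25329*⅐ - 58*1/47189 = -25329/7 - 58/47189 = -1195250587/330323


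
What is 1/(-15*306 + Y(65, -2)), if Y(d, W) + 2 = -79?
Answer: -1/4671 ≈ -0.00021409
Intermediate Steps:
Y(d, W) = -81 (Y(d, W) = -2 - 79 = -81)
1/(-15*306 + Y(65, -2)) = 1/(-15*306 - 81) = 1/(-4590 - 81) = 1/(-4671) = -1/4671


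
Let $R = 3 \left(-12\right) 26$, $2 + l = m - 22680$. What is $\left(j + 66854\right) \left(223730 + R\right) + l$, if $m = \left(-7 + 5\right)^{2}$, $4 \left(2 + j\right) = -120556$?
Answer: $8179413444$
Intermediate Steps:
$j = -30141$ ($j = -2 + \frac{1}{4} \left(-120556\right) = -2 - 30139 = -30141$)
$m = 4$ ($m = \left(-2\right)^{2} = 4$)
$l = -22678$ ($l = -2 + \left(4 - 22680\right) = -2 - 22676 = -22678$)
$R = -936$ ($R = \left(-36\right) 26 = -936$)
$\left(j + 66854\right) \left(223730 + R\right) + l = \left(-30141 + 66854\right) \left(223730 - 936\right) - 22678 = 36713 \cdot 222794 - 22678 = 8179436122 - 22678 = 8179413444$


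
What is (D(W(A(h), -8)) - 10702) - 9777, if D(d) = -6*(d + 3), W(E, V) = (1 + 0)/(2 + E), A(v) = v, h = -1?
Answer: -20503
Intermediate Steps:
W(E, V) = 1/(2 + E)
D(d) = -18 - 6*d (D(d) = -6*(3 + d) = -18 - 6*d)
(D(W(A(h), -8)) - 10702) - 9777 = ((-18 - 6/(2 - 1)) - 10702) - 9777 = ((-18 - 6/1) - 10702) - 9777 = ((-18 - 6*1) - 10702) - 9777 = ((-18 - 6) - 10702) - 9777 = (-24 - 10702) - 9777 = -10726 - 9777 = -20503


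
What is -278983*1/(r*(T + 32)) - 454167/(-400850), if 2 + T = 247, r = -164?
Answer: 66231117013/9104906900 ≈ 7.2742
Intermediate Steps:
T = 245 (T = -2 + 247 = 245)
-278983*1/(r*(T + 32)) - 454167/(-400850) = -278983*(-1/(164*(245 + 32))) - 454167/(-400850) = -278983/(277*(-164)) - 454167*(-1/400850) = -278983/(-45428) + 454167/400850 = -278983*(-1/45428) + 454167/400850 = 278983/45428 + 454167/400850 = 66231117013/9104906900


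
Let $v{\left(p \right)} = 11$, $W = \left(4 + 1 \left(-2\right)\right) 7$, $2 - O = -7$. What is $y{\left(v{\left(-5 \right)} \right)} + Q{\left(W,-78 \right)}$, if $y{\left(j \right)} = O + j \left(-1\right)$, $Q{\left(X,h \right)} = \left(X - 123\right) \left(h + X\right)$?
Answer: $6974$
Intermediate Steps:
$O = 9$ ($O = 2 - -7 = 2 + 7 = 9$)
$W = 14$ ($W = \left(4 - 2\right) 7 = 2 \cdot 7 = 14$)
$Q{\left(X,h \right)} = \left(-123 + X\right) \left(X + h\right)$
$y{\left(j \right)} = 9 - j$ ($y{\left(j \right)} = 9 + j \left(-1\right) = 9 - j$)
$y{\left(v{\left(-5 \right)} \right)} + Q{\left(W,-78 \right)} = \left(9 - 11\right) + \left(14^{2} - 1722 - -9594 + 14 \left(-78\right)\right) = \left(9 - 11\right) + \left(196 - 1722 + 9594 - 1092\right) = -2 + 6976 = 6974$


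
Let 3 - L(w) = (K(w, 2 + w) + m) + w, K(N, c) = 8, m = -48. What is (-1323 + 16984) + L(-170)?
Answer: 15874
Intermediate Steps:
L(w) = 43 - w (L(w) = 3 - ((8 - 48) + w) = 3 - (-40 + w) = 3 + (40 - w) = 43 - w)
(-1323 + 16984) + L(-170) = (-1323 + 16984) + (43 - 1*(-170)) = 15661 + (43 + 170) = 15661 + 213 = 15874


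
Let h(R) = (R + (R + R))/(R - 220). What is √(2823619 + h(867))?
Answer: √1181994008818/647 ≈ 1680.4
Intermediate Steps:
h(R) = 3*R/(-220 + R) (h(R) = (R + 2*R)/(-220 + R) = (3*R)/(-220 + R) = 3*R/(-220 + R))
√(2823619 + h(867)) = √(2823619 + 3*867/(-220 + 867)) = √(2823619 + 3*867/647) = √(2823619 + 3*867*(1/647)) = √(2823619 + 2601/647) = √(1826884094/647) = √1181994008818/647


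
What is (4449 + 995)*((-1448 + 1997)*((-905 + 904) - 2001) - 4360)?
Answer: -6007225352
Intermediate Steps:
(4449 + 995)*((-1448 + 1997)*((-905 + 904) - 2001) - 4360) = 5444*(549*(-1 - 2001) - 4360) = 5444*(549*(-2002) - 4360) = 5444*(-1099098 - 4360) = 5444*(-1103458) = -6007225352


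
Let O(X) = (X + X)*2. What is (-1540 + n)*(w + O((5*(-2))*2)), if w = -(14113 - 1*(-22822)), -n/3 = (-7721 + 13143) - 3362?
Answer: 285755800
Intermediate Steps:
O(X) = 4*X (O(X) = (2*X)*2 = 4*X)
n = -6180 (n = -3*((-7721 + 13143) - 3362) = -3*(5422 - 3362) = -3*2060 = -6180)
w = -36935 (w = -(14113 + 22822) = -1*36935 = -36935)
(-1540 + n)*(w + O((5*(-2))*2)) = (-1540 - 6180)*(-36935 + 4*((5*(-2))*2)) = -7720*(-36935 + 4*(-10*2)) = -7720*(-36935 + 4*(-20)) = -7720*(-36935 - 80) = -7720*(-37015) = 285755800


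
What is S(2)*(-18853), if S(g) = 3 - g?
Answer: -18853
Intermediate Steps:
S(2)*(-18853) = (3 - 1*2)*(-18853) = (3 - 2)*(-18853) = 1*(-18853) = -18853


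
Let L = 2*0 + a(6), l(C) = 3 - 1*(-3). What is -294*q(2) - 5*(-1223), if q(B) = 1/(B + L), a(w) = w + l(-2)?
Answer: 6094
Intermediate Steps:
l(C) = 6 (l(C) = 3 + 3 = 6)
a(w) = 6 + w (a(w) = w + 6 = 6 + w)
L = 12 (L = 2*0 + (6 + 6) = 0 + 12 = 12)
q(B) = 1/(12 + B) (q(B) = 1/(B + 12) = 1/(12 + B))
-294*q(2) - 5*(-1223) = -294/(12 + 2) - 5*(-1223) = -294/14 + 6115 = -294*1/14 + 6115 = -21 + 6115 = 6094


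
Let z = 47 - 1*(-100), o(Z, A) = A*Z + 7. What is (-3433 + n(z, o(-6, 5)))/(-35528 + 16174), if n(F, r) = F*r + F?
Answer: 6667/19354 ≈ 0.34448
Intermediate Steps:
o(Z, A) = 7 + A*Z
z = 147 (z = 47 + 100 = 147)
n(F, r) = F + F*r
(-3433 + n(z, o(-6, 5)))/(-35528 + 16174) = (-3433 + 147*(1 + (7 + 5*(-6))))/(-35528 + 16174) = (-3433 + 147*(1 + (7 - 30)))/(-19354) = (-3433 + 147*(1 - 23))*(-1/19354) = (-3433 + 147*(-22))*(-1/19354) = (-3433 - 3234)*(-1/19354) = -6667*(-1/19354) = 6667/19354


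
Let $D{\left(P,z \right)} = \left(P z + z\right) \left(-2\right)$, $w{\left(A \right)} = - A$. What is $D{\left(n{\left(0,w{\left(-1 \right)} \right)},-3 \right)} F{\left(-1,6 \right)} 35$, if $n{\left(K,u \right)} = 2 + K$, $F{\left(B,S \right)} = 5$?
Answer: $3150$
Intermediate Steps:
$D{\left(P,z \right)} = - 2 z - 2 P z$ ($D{\left(P,z \right)} = \left(z + P z\right) \left(-2\right) = - 2 z - 2 P z$)
$D{\left(n{\left(0,w{\left(-1 \right)} \right)},-3 \right)} F{\left(-1,6 \right)} 35 = \left(-2\right) \left(-3\right) \left(1 + \left(2 + 0\right)\right) 5 \cdot 35 = \left(-2\right) \left(-3\right) \left(1 + 2\right) 5 \cdot 35 = \left(-2\right) \left(-3\right) 3 \cdot 5 \cdot 35 = 18 \cdot 5 \cdot 35 = 90 \cdot 35 = 3150$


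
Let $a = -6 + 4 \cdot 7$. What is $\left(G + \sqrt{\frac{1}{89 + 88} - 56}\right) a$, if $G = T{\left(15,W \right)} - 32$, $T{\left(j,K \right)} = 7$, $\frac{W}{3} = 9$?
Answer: $-550 + \frac{22 i \sqrt{1754247}}{177} \approx -550.0 + 164.62 i$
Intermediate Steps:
$W = 27$ ($W = 3 \cdot 9 = 27$)
$G = -25$ ($G = 7 - 32 = -25$)
$a = 22$ ($a = -6 + 28 = 22$)
$\left(G + \sqrt{\frac{1}{89 + 88} - 56}\right) a = \left(-25 + \sqrt{\frac{1}{89 + 88} - 56}\right) 22 = \left(-25 + \sqrt{\frac{1}{177} - 56}\right) 22 = \left(-25 + \sqrt{- \frac{9911}{177}}\right) 22 = \left(-25 + \frac{i \sqrt{1754247}}{177}\right) 22 = -550 + \frac{22 i \sqrt{1754247}}{177}$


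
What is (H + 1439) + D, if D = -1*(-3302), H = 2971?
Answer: 7712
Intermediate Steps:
D = 3302
(H + 1439) + D = (2971 + 1439) + 3302 = 4410 + 3302 = 7712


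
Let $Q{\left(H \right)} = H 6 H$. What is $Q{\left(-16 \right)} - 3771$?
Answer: $-2235$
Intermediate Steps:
$Q{\left(H \right)} = 6 H^{2}$ ($Q{\left(H \right)} = 6 H H = 6 H^{2}$)
$Q{\left(-16 \right)} - 3771 = 6 \left(-16\right)^{2} - 3771 = 6 \cdot 256 - 3771 = 1536 - 3771 = -2235$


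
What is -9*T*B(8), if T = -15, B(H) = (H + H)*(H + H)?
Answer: 34560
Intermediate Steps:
B(H) = 4*H**2 (B(H) = (2*H)*(2*H) = 4*H**2)
-9*T*B(8) = -(-135)*4*8**2 = -(-135)*4*64 = -(-135)*256 = -9*(-3840) = 34560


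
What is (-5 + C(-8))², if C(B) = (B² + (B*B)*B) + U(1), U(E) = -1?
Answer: 206116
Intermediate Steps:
C(B) = -1 + B² + B³ (C(B) = (B² + (B*B)*B) - 1 = (B² + B²*B) - 1 = (B² + B³) - 1 = -1 + B² + B³)
(-5 + C(-8))² = (-5 + (-1 + (-8)² + (-8)³))² = (-5 + (-1 + 64 - 512))² = (-5 - 449)² = (-454)² = 206116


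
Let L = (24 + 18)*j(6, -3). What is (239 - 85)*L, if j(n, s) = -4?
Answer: -25872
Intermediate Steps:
L = -168 (L = (24 + 18)*(-4) = 42*(-4) = -168)
(239 - 85)*L = (239 - 85)*(-168) = 154*(-168) = -25872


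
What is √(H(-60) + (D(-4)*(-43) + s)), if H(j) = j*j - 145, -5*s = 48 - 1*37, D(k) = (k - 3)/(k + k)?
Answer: √1366070/20 ≈ 58.440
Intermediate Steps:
D(k) = (-3 + k)/(2*k) (D(k) = (-3 + k)/((2*k)) = (-3 + k)*(1/(2*k)) = (-3 + k)/(2*k))
s = -11/5 (s = -(48 - 1*37)/5 = -(48 - 37)/5 = -⅕*11 = -11/5 ≈ -2.2000)
H(j) = -145 + j² (H(j) = j² - 145 = -145 + j²)
√(H(-60) + (D(-4)*(-43) + s)) = √((-145 + (-60)²) + (((½)*(-3 - 4)/(-4))*(-43) - 11/5)) = √((-145 + 3600) + (((½)*(-¼)*(-7))*(-43) - 11/5)) = √(3455 + ((7/8)*(-43) - 11/5)) = √(3455 + (-301/8 - 11/5)) = √(3455 - 1593/40) = √(136607/40) = √1366070/20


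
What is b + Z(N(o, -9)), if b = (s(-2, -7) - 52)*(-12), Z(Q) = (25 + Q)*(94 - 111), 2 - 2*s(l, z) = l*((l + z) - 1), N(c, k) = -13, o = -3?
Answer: 528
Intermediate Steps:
s(l, z) = 1 - l*(-1 + l + z)/2 (s(l, z) = 1 - l*((l + z) - 1)/2 = 1 - l*(-1 + l + z)/2)
Z(Q) = -425 - 17*Q (Z(Q) = (25 + Q)*(-17) = -425 - 17*Q)
b = 732 (b = ((1 + (1/2)*(-2) - 1/2*(-2)**2 - 1/2*(-2)*(-7)) - 52)*(-12) = ((1 - 1 - 1/2*4 - 7) - 52)*(-12) = ((1 - 1 - 2 - 7) - 52)*(-12) = (-9 - 52)*(-12) = -61*(-12) = 732)
b + Z(N(o, -9)) = 732 + (-425 - 17*(-13)) = 732 + (-425 + 221) = 732 - 204 = 528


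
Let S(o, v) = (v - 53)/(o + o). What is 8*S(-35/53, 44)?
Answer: 1908/35 ≈ 54.514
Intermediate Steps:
S(o, v) = (-53 + v)/(2*o) (S(o, v) = (-53 + v)/((2*o)) = (-53 + v)*(1/(2*o)) = (-53 + v)/(2*o))
8*S(-35/53, 44) = 8*((-53 + 44)/(2*((-35/53)))) = 8*((½)*(-9)/(-35*1/53)) = 8*((½)*(-9)/(-35/53)) = 8*((½)*(-53/35)*(-9)) = 8*(477/70) = 1908/35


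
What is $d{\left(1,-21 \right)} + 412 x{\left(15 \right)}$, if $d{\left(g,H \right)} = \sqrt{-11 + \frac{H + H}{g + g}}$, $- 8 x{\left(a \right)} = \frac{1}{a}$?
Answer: $- \frac{103}{30} + 4 i \sqrt{2} \approx -3.4333 + 5.6569 i$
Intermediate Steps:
$x{\left(a \right)} = - \frac{1}{8 a}$
$d{\left(g,H \right)} = \sqrt{-11 + \frac{H}{g}}$ ($d{\left(g,H \right)} = \sqrt{-11 + \frac{2 H}{2 g}} = \sqrt{-11 + 2 H \frac{1}{2 g}} = \sqrt{-11 + \frac{H}{g}}$)
$d{\left(1,-21 \right)} + 412 x{\left(15 \right)} = \sqrt{-11 - \frac{21}{1}} + 412 \left(- \frac{1}{8 \cdot 15}\right) = \sqrt{-11 - 21} + 412 \left(\left(- \frac{1}{8}\right) \frac{1}{15}\right) = \sqrt{-11 - 21} + 412 \left(- \frac{1}{120}\right) = \sqrt{-32} - \frac{103}{30} = 4 i \sqrt{2} - \frac{103}{30} = - \frac{103}{30} + 4 i \sqrt{2}$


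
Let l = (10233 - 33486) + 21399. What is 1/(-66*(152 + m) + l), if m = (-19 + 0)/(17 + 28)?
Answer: -15/177872 ≈ -8.4330e-5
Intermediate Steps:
m = -19/45 ≈ -0.42222
l = -1854 (l = -23253 + 21399 = -1854)
1/(-66*(152 + m) + l) = 1/(-66*(152 - 19/45) - 1854) = 1/(-66*6821/45 - 1854) = 1/(-150062/15 - 1854) = 1/(-177872/15) = -15/177872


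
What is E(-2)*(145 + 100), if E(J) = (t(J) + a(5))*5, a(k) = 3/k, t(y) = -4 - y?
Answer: -1715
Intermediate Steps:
E(J) = -17 - 5*J (E(J) = ((-4 - J) + 3/5)*5 = ((-4 - J) + 3*(⅕))*5 = ((-4 - J) + ⅗)*5 = (-17/5 - J)*5 = -17 - 5*J)
E(-2)*(145 + 100) = (-17 - 5*(-2))*(145 + 100) = (-17 + 10)*245 = -7*245 = -1715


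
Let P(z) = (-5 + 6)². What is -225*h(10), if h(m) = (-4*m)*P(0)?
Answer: 9000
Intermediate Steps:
P(z) = 1 (P(z) = 1² = 1)
h(m) = -4*m (h(m) = -4*m*1 = -4*m)
-225*h(10) = -(-900)*10 = -225*(-40) = 9000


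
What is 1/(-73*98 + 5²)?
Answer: -1/7129 ≈ -0.00014027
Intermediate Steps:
1/(-73*98 + 5²) = 1/(-7154 + 25) = 1/(-7129) = -1/7129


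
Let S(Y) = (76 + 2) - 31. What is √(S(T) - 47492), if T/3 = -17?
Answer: I*√47445 ≈ 217.82*I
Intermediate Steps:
T = -51 (T = 3*(-17) = -51)
S(Y) = 47 (S(Y) = 78 - 31 = 47)
√(S(T) - 47492) = √(47 - 47492) = √(-47445) = I*√47445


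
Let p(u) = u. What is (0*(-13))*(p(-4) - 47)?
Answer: 0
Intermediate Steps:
(0*(-13))*(p(-4) - 47) = (0*(-13))*(-4 - 47) = 0*(-51) = 0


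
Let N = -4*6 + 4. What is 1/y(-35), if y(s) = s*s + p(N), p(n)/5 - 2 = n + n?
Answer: 1/1035 ≈ 0.00096618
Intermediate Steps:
N = -20 (N = -24 + 4 = -20)
p(n) = 10 + 10*n (p(n) = 10 + 5*(n + n) = 10 + 5*(2*n) = 10 + 10*n)
y(s) = -190 + s² (y(s) = s*s + (10 + 10*(-20)) = s² + (10 - 200) = s² - 190 = -190 + s²)
1/y(-35) = 1/(-190 + (-35)²) = 1/(-190 + 1225) = 1/1035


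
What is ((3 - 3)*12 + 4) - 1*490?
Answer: -486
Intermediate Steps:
((3 - 3)*12 + 4) - 1*490 = (0*12 + 4) - 490 = (0 + 4) - 490 = 4 - 490 = -486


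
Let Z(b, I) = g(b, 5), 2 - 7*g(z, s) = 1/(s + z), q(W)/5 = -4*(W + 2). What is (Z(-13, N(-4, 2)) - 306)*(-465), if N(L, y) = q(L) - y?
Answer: 7960335/56 ≈ 1.4215e+5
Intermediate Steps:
q(W) = -40 - 20*W (q(W) = 5*(-4*(W + 2)) = 5*(-4*(2 + W)) = 5*(-8 - 4*W) = -40 - 20*W)
g(z, s) = 2/7 - 1/(7*(s + z))
N(L, y) = -40 - y - 20*L (N(L, y) = (-40 - 20*L) - y = -40 - y - 20*L)
Z(b, I) = (9 + 2*b)/(7*(5 + b)) (Z(b, I) = (-1 + 2*5 + 2*b)/(7*(5 + b)) = (-1 + 10 + 2*b)/(7*(5 + b)) = (9 + 2*b)/(7*(5 + b)))
(Z(-13, N(-4, 2)) - 306)*(-465) = ((9 + 2*(-13))/(7*(5 - 13)) - 306)*(-465) = ((⅐)*(9 - 26)/(-8) - 306)*(-465) = ((⅐)*(-⅛)*(-17) - 306)*(-465) = (17/56 - 306)*(-465) = -17119/56*(-465) = 7960335/56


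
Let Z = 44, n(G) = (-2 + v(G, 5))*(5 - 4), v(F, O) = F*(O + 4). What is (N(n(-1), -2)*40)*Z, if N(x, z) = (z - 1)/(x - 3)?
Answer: 2640/7 ≈ 377.14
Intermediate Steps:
v(F, O) = F*(4 + O)
n(G) = -2 + 9*G (n(G) = (-2 + G*(4 + 5))*(5 - 4) = (-2 + G*9)*1 = (-2 + 9*G)*1 = -2 + 9*G)
N(x, z) = (-1 + z)/(-3 + x)
(N(n(-1), -2)*40)*Z = (((-1 - 2)/(-3 + (-2 + 9*(-1))))*40)*44 = ((-3/(-3 + (-2 - 9)))*40)*44 = ((-3/(-3 - 11))*40)*44 = ((-3/(-14))*40)*44 = (-1/14*(-3)*40)*44 = ((3/14)*40)*44 = (60/7)*44 = 2640/7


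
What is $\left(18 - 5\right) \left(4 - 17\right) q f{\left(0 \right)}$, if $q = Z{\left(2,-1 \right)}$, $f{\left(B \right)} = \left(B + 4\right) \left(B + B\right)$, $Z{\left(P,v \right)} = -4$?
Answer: $0$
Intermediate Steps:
$f{\left(B \right)} = 2 B \left(4 + B\right)$ ($f{\left(B \right)} = \left(4 + B\right) 2 B = 2 B \left(4 + B\right)$)
$q = -4$
$\left(18 - 5\right) \left(4 - 17\right) q f{\left(0 \right)} = \left(18 - 5\right) \left(4 - 17\right) \left(- 4 \cdot 2 \cdot 0 \left(4 + 0\right)\right) = \left(18 - 5\right) \left(4 - 17\right) \left(- 4 \cdot 2 \cdot 0 \cdot 4\right) = 13 \left(-13\right) \left(\left(-4\right) 0\right) = \left(-169\right) 0 = 0$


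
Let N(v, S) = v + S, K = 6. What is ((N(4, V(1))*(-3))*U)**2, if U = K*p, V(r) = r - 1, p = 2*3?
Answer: 186624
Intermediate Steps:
p = 6
V(r) = -1 + r
N(v, S) = S + v
U = 36 (U = 6*6 = 36)
((N(4, V(1))*(-3))*U)**2 = ((((-1 + 1) + 4)*(-3))*36)**2 = (((0 + 4)*(-3))*36)**2 = ((4*(-3))*36)**2 = (-12*36)**2 = (-432)**2 = 186624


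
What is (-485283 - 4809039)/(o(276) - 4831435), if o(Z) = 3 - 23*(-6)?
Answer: 2647161/2415647 ≈ 1.0958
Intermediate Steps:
o(Z) = 141 (o(Z) = 3 + 138 = 141)
(-485283 - 4809039)/(o(276) - 4831435) = (-485283 - 4809039)/(141 - 4831435) = -5294322/(-4831294) = -5294322*(-1/4831294) = 2647161/2415647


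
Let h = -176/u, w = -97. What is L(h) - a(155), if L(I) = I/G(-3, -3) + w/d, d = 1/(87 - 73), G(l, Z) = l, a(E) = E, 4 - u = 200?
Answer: -222455/147 ≈ -1513.3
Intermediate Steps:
u = -196 (u = 4 - 1*200 = 4 - 200 = -196)
d = 1/14 ≈ 0.071429
h = 44/49 (h = -176/(-196) = -176*(-1/196) = 44/49 ≈ 0.89796)
L(I) = -1358 - I/3 (L(I) = I/(-3) - 97/1/14 = I*(-⅓) - 97*14 = -I/3 - 1358 = -1358 - I/3)
L(h) - a(155) = (-1358 - ⅓*44/49) - 1*155 = (-1358 - 44/147) - 155 = -199670/147 - 155 = -222455/147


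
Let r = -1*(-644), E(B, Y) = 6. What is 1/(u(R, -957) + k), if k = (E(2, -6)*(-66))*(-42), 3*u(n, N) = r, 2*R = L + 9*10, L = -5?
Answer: 3/50540 ≈ 5.9359e-5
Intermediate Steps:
R = 85/2 (R = (-5 + 9*10)/2 = (-5 + 90)/2 = (½)*85 = 85/2 ≈ 42.500)
r = 644
u(n, N) = 644/3 (u(n, N) = (⅓)*644 = 644/3)
k = 16632 (k = (6*(-66))*(-42) = -396*(-42) = 16632)
1/(u(R, -957) + k) = 1/(644/3 + 16632) = 1/(50540/3) = 3/50540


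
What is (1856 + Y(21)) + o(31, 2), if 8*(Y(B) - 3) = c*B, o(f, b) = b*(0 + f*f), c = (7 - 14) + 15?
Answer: 3802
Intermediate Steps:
c = 8 (c = -7 + 15 = 8)
o(f, b) = b*f² (o(f, b) = b*(0 + f²) = b*f²)
Y(B) = 3 + B (Y(B) = 3 + (8*B)/8 = 3 + B)
(1856 + Y(21)) + o(31, 2) = (1856 + (3 + 21)) + 2*31² = (1856 + 24) + 2*961 = 1880 + 1922 = 3802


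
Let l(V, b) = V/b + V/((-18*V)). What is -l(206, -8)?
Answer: 929/36 ≈ 25.806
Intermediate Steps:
l(V, b) = -1/18 + V/b (l(V, b) = V/b + V*(-1/(18*V)) = V/b - 1/18 = -1/18 + V/b)
-l(206, -8) = -(206 - 1/18*(-8))/(-8) = -(-1)*(206 + 4/9)/8 = -(-1)*1858/(8*9) = -1*(-929/36) = 929/36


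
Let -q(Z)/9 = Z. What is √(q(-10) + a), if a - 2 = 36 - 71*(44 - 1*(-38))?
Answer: I*√5694 ≈ 75.459*I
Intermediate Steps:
q(Z) = -9*Z
a = -5784 (a = 2 + (36 - 71*(44 - 1*(-38))) = 2 + (36 - 71*(44 + 38)) = 2 + (36 - 71*82) = 2 + (36 - 5822) = 2 - 5786 = -5784)
√(q(-10) + a) = √(-9*(-10) - 5784) = √(90 - 5784) = √(-5694) = I*√5694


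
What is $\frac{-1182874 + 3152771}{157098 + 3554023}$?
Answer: $\frac{1969897}{3711121} \approx 0.53081$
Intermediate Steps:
$\frac{-1182874 + 3152771}{157098 + 3554023} = \frac{1969897}{3711121}$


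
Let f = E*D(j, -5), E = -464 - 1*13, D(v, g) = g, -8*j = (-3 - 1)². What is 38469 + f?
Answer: 40854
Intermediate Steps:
j = -2 (j = -(-3 - 1)²/8 = -⅛*(-4)² = -⅛*16 = -2)
E = -477 (E = -464 - 13 = -477)
f = 2385 (f = -477*(-5) = 2385)
38469 + f = 38469 + 2385 = 40854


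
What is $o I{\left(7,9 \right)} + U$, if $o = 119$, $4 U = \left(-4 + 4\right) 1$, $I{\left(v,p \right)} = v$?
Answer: $833$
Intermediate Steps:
$U = 0$ ($U = \frac{\left(-4 + 4\right) 1}{4} = \frac{0 \cdot 1}{4} = \frac{1}{4} \cdot 0 = 0$)
$o I{\left(7,9 \right)} + U = 119 \cdot 7 + 0 = 833 + 0 = 833$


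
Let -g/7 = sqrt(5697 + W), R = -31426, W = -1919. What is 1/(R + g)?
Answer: -15713/493704177 + 7*sqrt(3778)/987408354 ≈ -3.1391e-5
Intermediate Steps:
g = -7*sqrt(3778) (g = -7*sqrt(5697 - 1919) = -7*sqrt(3778) ≈ -430.26)
1/(R + g) = 1/(-31426 - 7*sqrt(3778))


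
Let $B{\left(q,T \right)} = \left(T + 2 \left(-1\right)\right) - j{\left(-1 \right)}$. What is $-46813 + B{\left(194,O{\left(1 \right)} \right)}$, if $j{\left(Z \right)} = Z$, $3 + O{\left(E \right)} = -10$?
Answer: $-46827$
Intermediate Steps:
$O{\left(E \right)} = -13$ ($O{\left(E \right)} = -3 - 10 = -13$)
$B{\left(q,T \right)} = -1 + T$ ($B{\left(q,T \right)} = \left(T + 2 \left(-1\right)\right) - -1 = \left(T - 2\right) + 1 = \left(-2 + T\right) + 1 = -1 + T$)
$-46813 + B{\left(194,O{\left(1 \right)} \right)} = -46813 - 14 = -46827$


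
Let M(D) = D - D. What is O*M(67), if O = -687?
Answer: 0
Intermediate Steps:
M(D) = 0
O*M(67) = -687*0 = 0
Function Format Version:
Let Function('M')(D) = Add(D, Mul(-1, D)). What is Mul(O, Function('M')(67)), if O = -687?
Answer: 0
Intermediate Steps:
Function('M')(D) = 0
Mul(O, Function('M')(67)) = Mul(-687, 0) = 0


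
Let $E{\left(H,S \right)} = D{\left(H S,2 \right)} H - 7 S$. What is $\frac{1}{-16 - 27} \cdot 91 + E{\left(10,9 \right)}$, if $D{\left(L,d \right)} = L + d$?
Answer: $\frac{36760}{43} \approx 854.88$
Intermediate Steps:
$E{\left(H,S \right)} = - 7 S + H \left(2 + H S\right)$ ($E{\left(H,S \right)} = \left(H S + 2\right) H - 7 S = \left(2 + H S\right) H - 7 S = H \left(2 + H S\right) - 7 S = - 7 S + H \left(2 + H S\right)$)
$\frac{1}{-16 - 27} \cdot 91 + E{\left(10,9 \right)} = \frac{1}{-16 - 27} \cdot 91 + \left(\left(-7\right) 9 + 10 \left(2 + 10 \cdot 9\right)\right) = \frac{1}{-43} \cdot 91 - \left(63 - 10 \left(2 + 90\right)\right) = \left(- \frac{1}{43}\right) 91 + \left(-63 + 10 \cdot 92\right) = - \frac{91}{43} + \left(-63 + 920\right) = - \frac{91}{43} + 857 = \frac{36760}{43}$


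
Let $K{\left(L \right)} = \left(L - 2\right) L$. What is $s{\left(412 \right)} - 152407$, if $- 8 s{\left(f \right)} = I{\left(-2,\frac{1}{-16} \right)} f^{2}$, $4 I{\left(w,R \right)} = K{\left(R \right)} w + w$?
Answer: $- \frac{35950191}{256} \approx -1.4043 \cdot 10^{5}$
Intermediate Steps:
$K{\left(L \right)} = L \left(-2 + L\right)$ ($K{\left(L \right)} = \left(-2 + L\right) L = L \left(-2 + L\right)$)
$I{\left(w,R \right)} = \frac{w}{4} + \frac{R w \left(-2 + R\right)}{4}$ ($I{\left(w,R \right)} = \frac{R \left(-2 + R\right) w + w}{4} = \frac{R w \left(-2 + R\right) + w}{4} = \frac{w + R w \left(-2 + R\right)}{4} = \frac{w}{4} + \frac{R w \left(-2 + R\right)}{4}$)
$s{\left(f \right)} = \frac{289 f^{2}}{4096}$ ($s{\left(f \right)} = - \frac{\frac{1}{4} \left(-2\right) \left(1 + \frac{-2 + \frac{1}{-16}}{-16}\right) f^{2}}{8} = - \frac{\frac{1}{4} \left(-2\right) \left(1 - \frac{-2 - \frac{1}{16}}{16}\right) f^{2}}{8} = - \frac{\frac{1}{4} \left(-2\right) \left(1 - - \frac{33}{256}\right) f^{2}}{8} = - \frac{\frac{1}{4} \left(-2\right) \left(1 + \frac{33}{256}\right) f^{2}}{8} = - \frac{\frac{1}{4} \left(-2\right) \frac{289}{256} f^{2}}{8} = - \frac{\left(- \frac{289}{512}\right) f^{2}}{8} = \frac{289 f^{2}}{4096}$)
$s{\left(412 \right)} - 152407 = \frac{289 \cdot 412^{2}}{4096} - 152407 = \frac{289}{4096} \cdot 169744 - 152407 = \frac{3066001}{256} - 152407 = - \frac{35950191}{256}$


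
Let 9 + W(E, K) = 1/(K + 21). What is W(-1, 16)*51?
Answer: -16932/37 ≈ -457.62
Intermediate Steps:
W(E, K) = -9 + 1/(21 + K) (W(E, K) = -9 + 1/(K + 21) = -9 + 1/(21 + K))
W(-1, 16)*51 = ((-188 - 9*16)/(21 + 16))*51 = ((-188 - 144)/37)*51 = ((1/37)*(-332))*51 = -332/37*51 = -16932/37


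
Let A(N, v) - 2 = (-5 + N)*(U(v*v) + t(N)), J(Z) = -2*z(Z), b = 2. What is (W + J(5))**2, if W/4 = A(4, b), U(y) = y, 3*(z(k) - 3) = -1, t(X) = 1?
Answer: 2704/9 ≈ 300.44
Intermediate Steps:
z(k) = 8/3 (z(k) = 3 + (1/3)*(-1) = 3 - 1/3 = 8/3)
J(Z) = -16/3 (J(Z) = -2*8/3 = -16/3)
A(N, v) = 2 + (1 + v**2)*(-5 + N) (A(N, v) = 2 + (-5 + N)*(v*v + 1) = 2 + (-5 + N)*(v**2 + 1) = 2 + (-5 + N)*(1 + v**2) = 2 + (1 + v**2)*(-5 + N))
W = -12 (W = 4*(-3 + 4 - 5*2**2 + 4*2**2) = 4*(-3 + 4 - 5*4 + 4*4) = 4*(-3 + 4 - 20 + 16) = 4*(-3) = -12)
(W + J(5))**2 = (-12 - 16/3)**2 = (-52/3)**2 = 2704/9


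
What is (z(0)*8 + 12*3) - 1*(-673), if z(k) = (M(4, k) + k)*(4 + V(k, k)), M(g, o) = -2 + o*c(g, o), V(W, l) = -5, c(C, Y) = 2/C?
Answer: 725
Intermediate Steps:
M(g, o) = -2 + 2*o/g (M(g, o) = -2 + o*(2/g) = -2 + 2*o/g)
z(k) = 2 - 3*k/2 (z(k) = ((-2 + 2*k/4) + k)*(4 - 5) = ((-2 + 2*k*(¼)) + k)*(-1) = ((-2 + k/2) + k)*(-1) = (-2 + 3*k/2)*(-1) = 2 - 3*k/2)
(z(0)*8 + 12*3) - 1*(-673) = ((2 - 3/2*0)*8 + 12*3) - 1*(-673) = ((2 + 0)*8 + 36) + 673 = (2*8 + 36) + 673 = (16 + 36) + 673 = 52 + 673 = 725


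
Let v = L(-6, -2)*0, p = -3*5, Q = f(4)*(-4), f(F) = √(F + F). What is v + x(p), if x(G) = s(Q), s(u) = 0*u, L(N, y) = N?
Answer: 0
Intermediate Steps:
f(F) = √2*√F (f(F) = √(2*F) = √2*√F)
Q = -8*√2 (Q = (√2*√4)*(-4) = (√2*2)*(-4) = (2*√2)*(-4) = -8*√2 ≈ -11.314)
p = -15
s(u) = 0
x(G) = 0
v = 0 (v = -6*0 = 0)
v + x(p) = 0 + 0 = 0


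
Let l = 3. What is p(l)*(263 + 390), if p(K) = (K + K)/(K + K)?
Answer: 653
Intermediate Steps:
p(K) = 1 (p(K) = (2*K)/((2*K)) = (2*K)*(1/(2*K)) = 1)
p(l)*(263 + 390) = 1*(263 + 390) = 1*653 = 653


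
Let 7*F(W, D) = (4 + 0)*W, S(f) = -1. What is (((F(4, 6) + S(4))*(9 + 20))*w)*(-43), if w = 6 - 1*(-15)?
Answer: -33669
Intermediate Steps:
F(W, D) = 4*W/7 (F(W, D) = ((4 + 0)*W)/7 = (4*W)/7 = 4*W/7)
w = 21 (w = 6 + 15 = 21)
(((F(4, 6) + S(4))*(9 + 20))*w)*(-43) = ((((4/7)*4 - 1)*(9 + 20))*21)*(-43) = (((16/7 - 1)*29)*21)*(-43) = (((9/7)*29)*21)*(-43) = ((261/7)*21)*(-43) = 783*(-43) = -33669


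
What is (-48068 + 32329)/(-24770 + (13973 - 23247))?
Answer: 15739/34044 ≈ 0.46231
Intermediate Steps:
(-48068 + 32329)/(-24770 + (13973 - 23247)) = -15739/(-24770 - 9274) = -15739/(-34044) = -15739*(-1/34044) = 15739/34044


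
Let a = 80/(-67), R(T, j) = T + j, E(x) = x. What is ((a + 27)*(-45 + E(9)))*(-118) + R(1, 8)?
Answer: 7345395/67 ≈ 1.0963e+5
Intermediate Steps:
a = -80/67 (a = 80*(-1/67) = -80/67 ≈ -1.1940)
((a + 27)*(-45 + E(9)))*(-118) + R(1, 8) = ((-80/67 + 27)*(-45 + 9))*(-118) + (1 + 8) = ((1729/67)*(-36))*(-118) + 9 = -62244/67*(-118) + 9 = 7344792/67 + 9 = 7345395/67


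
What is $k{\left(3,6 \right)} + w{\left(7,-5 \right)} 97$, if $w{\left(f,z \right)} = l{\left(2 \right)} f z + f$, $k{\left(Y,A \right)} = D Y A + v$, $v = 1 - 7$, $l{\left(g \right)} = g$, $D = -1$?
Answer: $-6135$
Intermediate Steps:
$v = -6$ ($v = 1 - 7 = -6$)
$k{\left(Y,A \right)} = -6 - A Y$ ($k{\left(Y,A \right)} = - Y A - 6 = - A Y - 6 = -6 - A Y$)
$w{\left(f,z \right)} = f + 2 f z$ ($w{\left(f,z \right)} = 2 f z + f = f + 2 f z$)
$k{\left(3,6 \right)} + w{\left(7,-5 \right)} 97 = \left(-6 - 6 \cdot 3\right) + 7 \left(1 + 2 \left(-5\right)\right) 97 = \left(-6 - 18\right) + 7 \left(1 - 10\right) 97 = -24 + 7 \left(-9\right) 97 = -24 - 6111 = -6135$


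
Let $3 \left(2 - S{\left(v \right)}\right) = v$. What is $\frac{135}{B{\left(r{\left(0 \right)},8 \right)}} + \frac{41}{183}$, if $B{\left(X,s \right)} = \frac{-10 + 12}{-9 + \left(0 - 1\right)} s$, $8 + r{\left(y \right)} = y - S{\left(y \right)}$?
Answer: $- \frac{123197}{1464} \approx -84.151$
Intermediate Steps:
$S{\left(v \right)} = 2 - \frac{v}{3}$
$r{\left(y \right)} = -10 + \frac{4 y}{3}$ ($r{\left(y \right)} = -8 + \left(y - \left(2 - \frac{y}{3}\right)\right) = -8 + \left(y + \left(-2 + \frac{y}{3}\right)\right) = -8 + \left(-2 + \frac{4 y}{3}\right) = -10 + \frac{4 y}{3}$)
$B{\left(X,s \right)} = - \frac{s}{5}$ ($B{\left(X,s \right)} = \frac{2}{-9 - 1} s = \frac{2}{-10} s = 2 \left(- \frac{1}{10}\right) s = - \frac{s}{5}$)
$\frac{135}{B{\left(r{\left(0 \right)},8 \right)}} + \frac{41}{183} = \frac{135}{\left(- \frac{1}{5}\right) 8} + \frac{41}{183} = \frac{135}{- \frac{8}{5}} + 41 \cdot \frac{1}{183} = 135 \left(- \frac{5}{8}\right) + \frac{41}{183} = - \frac{675}{8} + \frac{41}{183} = - \frac{123197}{1464}$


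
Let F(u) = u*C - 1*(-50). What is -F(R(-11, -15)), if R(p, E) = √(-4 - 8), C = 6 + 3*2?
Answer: -50 - 24*I*√3 ≈ -50.0 - 41.569*I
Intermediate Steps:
C = 12 (C = 6 + 6 = 12)
R(p, E) = 2*I*√3 (R(p, E) = √(-12) = 2*I*√3)
F(u) = 50 + 12*u (F(u) = u*12 - 1*(-50) = 12*u + 50 = 50 + 12*u)
-F(R(-11, -15)) = -(50 + 12*(2*I*√3)) = -(50 + 24*I*√3) = -50 - 24*I*√3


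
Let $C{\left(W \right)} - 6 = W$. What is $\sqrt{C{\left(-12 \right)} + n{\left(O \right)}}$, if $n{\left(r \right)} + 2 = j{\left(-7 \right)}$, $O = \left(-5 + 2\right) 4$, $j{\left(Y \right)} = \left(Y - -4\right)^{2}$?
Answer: $1$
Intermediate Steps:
$C{\left(W \right)} = 6 + W$
$j{\left(Y \right)} = \left(4 + Y\right)^{2}$ ($j{\left(Y \right)} = \left(Y + 4\right)^{2} = \left(4 + Y\right)^{2}$)
$O = -12$ ($O = \left(-3\right) 4 = -12$)
$n{\left(r \right)} = 7$ ($n{\left(r \right)} = -2 + \left(4 - 7\right)^{2} = -2 + \left(-3\right)^{2} = -2 + 9 = 7$)
$\sqrt{C{\left(-12 \right)} + n{\left(O \right)}} = \sqrt{\left(6 - 12\right) + 7} = \sqrt{-6 + 7} = \sqrt{1} = 1$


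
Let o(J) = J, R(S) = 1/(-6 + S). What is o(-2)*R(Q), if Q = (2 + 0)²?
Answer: 1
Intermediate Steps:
Q = 4 (Q = 2² = 4)
o(-2)*R(Q) = -2/(-6 + 4) = -2/(-2) = -2*(-½) = 1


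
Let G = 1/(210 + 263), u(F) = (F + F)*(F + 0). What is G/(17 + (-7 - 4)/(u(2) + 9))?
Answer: 17/131494 ≈ 0.00012928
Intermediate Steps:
u(F) = 2*F² (u(F) = (2*F)*F = 2*F²)
G = 1/473 ≈ 0.0021142
G/(17 + (-7 - 4)/(u(2) + 9)) = 1/(473*(17 + (-7 - 4)/(2*2² + 9))) = 1/(473*(17 - 11/(2*4 + 9))) = 1/(473*(17 - 11/(8 + 9))) = 1/(473*(17 - 11/17)) = 1/(473*(278/17)) = (1/473)*(17/278) = 17/131494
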